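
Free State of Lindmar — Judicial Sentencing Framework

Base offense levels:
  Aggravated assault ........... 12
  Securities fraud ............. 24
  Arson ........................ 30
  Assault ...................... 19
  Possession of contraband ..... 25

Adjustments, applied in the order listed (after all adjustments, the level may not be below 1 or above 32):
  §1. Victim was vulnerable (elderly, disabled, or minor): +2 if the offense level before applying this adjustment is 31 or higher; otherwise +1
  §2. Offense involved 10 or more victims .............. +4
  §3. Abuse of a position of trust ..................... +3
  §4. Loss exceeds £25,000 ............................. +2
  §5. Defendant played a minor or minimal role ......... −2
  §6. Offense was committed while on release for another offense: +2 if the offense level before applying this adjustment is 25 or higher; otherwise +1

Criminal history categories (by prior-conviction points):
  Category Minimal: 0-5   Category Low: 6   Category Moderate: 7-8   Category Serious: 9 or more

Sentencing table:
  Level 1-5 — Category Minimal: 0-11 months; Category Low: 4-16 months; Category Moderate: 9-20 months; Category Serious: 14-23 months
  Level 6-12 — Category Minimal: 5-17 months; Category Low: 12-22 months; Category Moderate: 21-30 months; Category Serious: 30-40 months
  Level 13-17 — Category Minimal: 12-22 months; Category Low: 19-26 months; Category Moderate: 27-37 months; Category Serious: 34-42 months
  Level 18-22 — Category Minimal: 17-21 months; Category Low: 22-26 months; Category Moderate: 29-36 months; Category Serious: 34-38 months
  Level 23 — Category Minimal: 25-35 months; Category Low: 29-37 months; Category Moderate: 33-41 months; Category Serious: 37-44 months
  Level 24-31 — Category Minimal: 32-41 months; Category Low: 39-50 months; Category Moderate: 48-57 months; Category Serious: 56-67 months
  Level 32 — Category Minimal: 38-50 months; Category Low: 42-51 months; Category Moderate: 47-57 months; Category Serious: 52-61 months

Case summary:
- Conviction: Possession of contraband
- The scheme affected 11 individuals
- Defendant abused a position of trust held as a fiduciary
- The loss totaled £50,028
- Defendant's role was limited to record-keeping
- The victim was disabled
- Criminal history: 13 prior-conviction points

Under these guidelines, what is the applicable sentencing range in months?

Base offense level for possession of contraband: 25.
§1 applies (level before this adjustment is 25 < 31, so +1): 25 + 1 = 26.
§2 applies: 26 + 4 = 30.
§3 applies: 30 + 3 = 33.
§4 applies: 33 + 2 = 35.
§5 applies: 35 − 2 = 33.
Level 33 exceeds the maximum of 32; capped at 32.
Final offense level: 32.
Criminal history: 13 prior points → Category Serious (9+).
Level 32 falls in the 32 band.
Grid: Level 32 × Category Serious = 52-61 months.

52-61 months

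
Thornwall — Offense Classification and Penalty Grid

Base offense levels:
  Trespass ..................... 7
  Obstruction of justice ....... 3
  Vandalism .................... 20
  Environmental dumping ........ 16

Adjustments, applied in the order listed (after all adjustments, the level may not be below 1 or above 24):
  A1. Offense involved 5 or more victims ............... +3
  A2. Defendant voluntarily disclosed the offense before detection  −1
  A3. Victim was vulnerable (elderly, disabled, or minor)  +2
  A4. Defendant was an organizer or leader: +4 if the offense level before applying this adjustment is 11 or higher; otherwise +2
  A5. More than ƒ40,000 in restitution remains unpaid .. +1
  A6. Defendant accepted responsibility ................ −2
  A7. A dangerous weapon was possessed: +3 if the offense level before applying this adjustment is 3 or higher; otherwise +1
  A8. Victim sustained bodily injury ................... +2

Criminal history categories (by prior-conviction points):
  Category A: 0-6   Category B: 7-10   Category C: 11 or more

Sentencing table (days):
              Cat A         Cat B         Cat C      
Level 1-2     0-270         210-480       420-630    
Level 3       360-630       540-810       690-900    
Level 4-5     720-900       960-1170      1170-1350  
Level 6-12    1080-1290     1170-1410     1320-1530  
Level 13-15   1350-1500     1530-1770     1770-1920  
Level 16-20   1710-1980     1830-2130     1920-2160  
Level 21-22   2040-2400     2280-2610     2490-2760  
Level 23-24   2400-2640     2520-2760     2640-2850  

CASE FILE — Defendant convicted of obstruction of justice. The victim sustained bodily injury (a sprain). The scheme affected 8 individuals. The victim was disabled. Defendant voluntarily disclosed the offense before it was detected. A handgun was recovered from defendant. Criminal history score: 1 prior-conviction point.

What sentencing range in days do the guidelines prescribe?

1080-1290 days

Base offense level for obstruction of justice: 3.
A1 applies: 3 + 3 = 6.
A2 applies: 6 − 1 = 5.
A3 applies: 5 + 2 = 7.
A4 does not apply.
A5 does not apply.
A6 does not apply.
A7 applies (level before this adjustment is 7 ≥ 3, so +3): 7 + 3 = 10.
A8 applies: 10 + 2 = 12.
Final offense level: 12.
Criminal history: 1 prior point → Category A (0-6).
Level 12 falls in the 6-12 band.
Grid: Level 6-12 × Category A = 1080-1290 days.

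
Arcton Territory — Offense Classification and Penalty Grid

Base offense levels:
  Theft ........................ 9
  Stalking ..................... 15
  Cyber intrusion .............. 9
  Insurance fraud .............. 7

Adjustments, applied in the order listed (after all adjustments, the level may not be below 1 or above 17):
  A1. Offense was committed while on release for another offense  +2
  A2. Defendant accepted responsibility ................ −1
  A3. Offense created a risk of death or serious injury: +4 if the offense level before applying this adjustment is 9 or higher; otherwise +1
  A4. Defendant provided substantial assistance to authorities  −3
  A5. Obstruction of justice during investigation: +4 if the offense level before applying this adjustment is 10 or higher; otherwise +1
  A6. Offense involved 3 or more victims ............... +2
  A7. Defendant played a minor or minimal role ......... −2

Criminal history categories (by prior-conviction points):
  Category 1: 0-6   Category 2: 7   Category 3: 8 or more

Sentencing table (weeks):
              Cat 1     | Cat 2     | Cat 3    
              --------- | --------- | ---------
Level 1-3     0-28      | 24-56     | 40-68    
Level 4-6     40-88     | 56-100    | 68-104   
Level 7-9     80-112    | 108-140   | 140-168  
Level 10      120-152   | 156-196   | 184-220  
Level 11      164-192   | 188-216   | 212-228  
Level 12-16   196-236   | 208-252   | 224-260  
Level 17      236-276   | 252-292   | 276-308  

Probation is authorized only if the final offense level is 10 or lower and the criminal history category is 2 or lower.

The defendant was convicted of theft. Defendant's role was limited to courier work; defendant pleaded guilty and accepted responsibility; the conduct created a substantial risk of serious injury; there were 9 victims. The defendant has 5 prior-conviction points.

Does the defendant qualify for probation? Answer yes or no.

Base offense level for theft: 9.
A2 applies: 9 − 1 = 8.
A3 applies (level before this adjustment is 8 < 9, so +1): 8 + 1 = 9.
A4 does not apply.
A5 does not apply.
A6 applies: 9 + 2 = 11.
A7 applies: 11 − 2 = 9.
Final offense level: 9.
Criminal history: 5 prior points → Category 1 (0-6).
Level 9 falls in the 7-9 band.
Grid: Level 7-9 × Category 1 = 80-112 weeks.
Probation check: level 9 ≤ 10 and category 1 ≤ 2 → eligible.

Yes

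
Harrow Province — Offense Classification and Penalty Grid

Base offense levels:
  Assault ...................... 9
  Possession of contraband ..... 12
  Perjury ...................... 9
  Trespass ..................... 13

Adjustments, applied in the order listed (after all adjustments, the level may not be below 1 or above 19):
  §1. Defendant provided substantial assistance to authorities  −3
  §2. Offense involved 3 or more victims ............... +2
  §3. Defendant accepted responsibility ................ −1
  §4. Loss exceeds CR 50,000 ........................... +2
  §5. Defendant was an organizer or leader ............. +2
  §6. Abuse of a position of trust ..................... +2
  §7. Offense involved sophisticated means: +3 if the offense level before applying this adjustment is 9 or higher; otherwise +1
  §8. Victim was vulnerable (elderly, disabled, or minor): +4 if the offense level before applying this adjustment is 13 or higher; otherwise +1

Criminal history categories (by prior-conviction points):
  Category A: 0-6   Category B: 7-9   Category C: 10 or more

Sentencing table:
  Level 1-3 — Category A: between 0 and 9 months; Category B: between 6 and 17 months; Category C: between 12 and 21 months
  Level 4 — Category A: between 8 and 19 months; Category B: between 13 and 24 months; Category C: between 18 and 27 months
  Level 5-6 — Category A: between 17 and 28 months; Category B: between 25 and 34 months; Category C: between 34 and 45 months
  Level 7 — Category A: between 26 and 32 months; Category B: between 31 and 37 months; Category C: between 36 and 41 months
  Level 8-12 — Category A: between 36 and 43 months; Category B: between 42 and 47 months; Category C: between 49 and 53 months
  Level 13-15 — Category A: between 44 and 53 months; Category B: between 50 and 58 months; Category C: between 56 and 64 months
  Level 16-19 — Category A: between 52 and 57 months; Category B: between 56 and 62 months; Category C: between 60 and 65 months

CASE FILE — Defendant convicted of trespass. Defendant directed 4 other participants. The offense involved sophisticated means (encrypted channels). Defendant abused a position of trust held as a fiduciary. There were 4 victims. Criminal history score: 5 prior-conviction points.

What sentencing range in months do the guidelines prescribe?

Base offense level for trespass: 13.
§2 applies: 13 + 2 = 15.
§3 does not apply.
§5 applies: 15 + 2 = 17.
§6 applies: 17 + 2 = 19.
§7 applies (level before this adjustment is 19 ≥ 9, so +3): 19 + 3 = 22.
Level 22 exceeds the maximum of 19; capped at 19.
Final offense level: 19.
Criminal history: 5 prior points → Category A (0-6).
Level 19 falls in the 16-19 band.
Grid: Level 16-19 × Category A = 52-57 months.

52-57 months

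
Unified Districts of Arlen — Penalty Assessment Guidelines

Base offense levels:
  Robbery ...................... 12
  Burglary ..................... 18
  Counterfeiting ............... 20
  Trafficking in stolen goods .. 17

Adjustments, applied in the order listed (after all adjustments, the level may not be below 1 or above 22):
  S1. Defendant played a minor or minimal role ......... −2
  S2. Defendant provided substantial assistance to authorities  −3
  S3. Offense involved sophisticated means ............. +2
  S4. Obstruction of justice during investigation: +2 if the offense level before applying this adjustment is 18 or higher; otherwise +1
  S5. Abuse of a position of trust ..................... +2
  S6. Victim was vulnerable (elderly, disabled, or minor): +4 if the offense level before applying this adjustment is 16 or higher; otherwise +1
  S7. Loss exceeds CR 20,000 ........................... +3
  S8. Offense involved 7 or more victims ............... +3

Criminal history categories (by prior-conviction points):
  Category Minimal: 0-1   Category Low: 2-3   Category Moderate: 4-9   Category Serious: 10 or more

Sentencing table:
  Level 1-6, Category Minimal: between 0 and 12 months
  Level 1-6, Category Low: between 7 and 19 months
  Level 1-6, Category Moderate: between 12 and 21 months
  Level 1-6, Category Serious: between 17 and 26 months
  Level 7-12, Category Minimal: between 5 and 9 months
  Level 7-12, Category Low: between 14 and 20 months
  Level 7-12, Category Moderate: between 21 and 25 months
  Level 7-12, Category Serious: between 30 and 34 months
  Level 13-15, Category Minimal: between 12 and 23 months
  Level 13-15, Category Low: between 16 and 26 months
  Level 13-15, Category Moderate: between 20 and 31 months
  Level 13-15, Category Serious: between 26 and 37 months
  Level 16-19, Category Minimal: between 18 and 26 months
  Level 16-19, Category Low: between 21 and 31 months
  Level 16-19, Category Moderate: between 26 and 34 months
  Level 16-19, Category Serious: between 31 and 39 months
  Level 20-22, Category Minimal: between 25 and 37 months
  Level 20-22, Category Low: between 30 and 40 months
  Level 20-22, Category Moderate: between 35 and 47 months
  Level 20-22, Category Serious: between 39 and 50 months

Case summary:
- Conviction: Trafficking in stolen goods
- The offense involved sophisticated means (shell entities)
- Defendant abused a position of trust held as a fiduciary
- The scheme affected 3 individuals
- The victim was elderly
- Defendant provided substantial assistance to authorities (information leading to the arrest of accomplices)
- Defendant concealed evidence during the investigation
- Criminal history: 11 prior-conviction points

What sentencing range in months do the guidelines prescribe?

39-50 months

Base offense level for trafficking in stolen goods: 17.
S2 applies: 17 − 3 = 14.
S3 applies: 14 + 2 = 16.
S4 applies (level before this adjustment is 16 < 18, so +1): 16 + 1 = 17.
S5 applies: 17 + 2 = 19.
S6 applies (level before this adjustment is 19 ≥ 16, so +4): 19 + 4 = 23.
S7 does not apply.
S8 does not apply.
Level 23 exceeds the maximum of 22; capped at 22.
Final offense level: 22.
Criminal history: 11 prior points → Category Serious (10+).
Level 22 falls in the 20-22 band.
Grid: Level 20-22 × Category Serious = 39-50 months.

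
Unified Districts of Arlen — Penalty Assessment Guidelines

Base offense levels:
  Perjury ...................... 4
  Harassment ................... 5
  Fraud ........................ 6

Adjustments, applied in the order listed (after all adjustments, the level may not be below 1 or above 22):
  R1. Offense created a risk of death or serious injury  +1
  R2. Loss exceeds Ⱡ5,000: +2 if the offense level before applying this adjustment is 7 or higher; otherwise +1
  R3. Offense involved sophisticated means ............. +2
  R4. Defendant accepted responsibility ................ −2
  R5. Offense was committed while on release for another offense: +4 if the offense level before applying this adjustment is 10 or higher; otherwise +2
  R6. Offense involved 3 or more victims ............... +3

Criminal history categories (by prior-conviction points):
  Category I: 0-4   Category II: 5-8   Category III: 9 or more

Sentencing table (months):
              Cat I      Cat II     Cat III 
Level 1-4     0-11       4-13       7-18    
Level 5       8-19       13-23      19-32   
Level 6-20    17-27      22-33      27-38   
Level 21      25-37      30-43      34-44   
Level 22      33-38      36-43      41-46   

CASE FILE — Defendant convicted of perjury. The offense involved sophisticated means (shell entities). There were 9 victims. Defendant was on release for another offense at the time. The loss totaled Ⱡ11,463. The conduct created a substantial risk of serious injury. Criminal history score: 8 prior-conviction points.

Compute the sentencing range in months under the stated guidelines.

22-33 months

Base offense level for perjury: 4.
R1 applies: 4 + 1 = 5.
R2 applies (level before this adjustment is 5 < 7, so +1): 5 + 1 = 6.
R3 applies: 6 + 2 = 8.
R5 applies (level before this adjustment is 8 < 10, so +2): 8 + 2 = 10.
R6 applies: 10 + 3 = 13.
Final offense level: 13.
Criminal history: 8 prior points → Category II (5-8).
Level 13 falls in the 6-20 band.
Grid: Level 6-20 × Category II = 22-33 months.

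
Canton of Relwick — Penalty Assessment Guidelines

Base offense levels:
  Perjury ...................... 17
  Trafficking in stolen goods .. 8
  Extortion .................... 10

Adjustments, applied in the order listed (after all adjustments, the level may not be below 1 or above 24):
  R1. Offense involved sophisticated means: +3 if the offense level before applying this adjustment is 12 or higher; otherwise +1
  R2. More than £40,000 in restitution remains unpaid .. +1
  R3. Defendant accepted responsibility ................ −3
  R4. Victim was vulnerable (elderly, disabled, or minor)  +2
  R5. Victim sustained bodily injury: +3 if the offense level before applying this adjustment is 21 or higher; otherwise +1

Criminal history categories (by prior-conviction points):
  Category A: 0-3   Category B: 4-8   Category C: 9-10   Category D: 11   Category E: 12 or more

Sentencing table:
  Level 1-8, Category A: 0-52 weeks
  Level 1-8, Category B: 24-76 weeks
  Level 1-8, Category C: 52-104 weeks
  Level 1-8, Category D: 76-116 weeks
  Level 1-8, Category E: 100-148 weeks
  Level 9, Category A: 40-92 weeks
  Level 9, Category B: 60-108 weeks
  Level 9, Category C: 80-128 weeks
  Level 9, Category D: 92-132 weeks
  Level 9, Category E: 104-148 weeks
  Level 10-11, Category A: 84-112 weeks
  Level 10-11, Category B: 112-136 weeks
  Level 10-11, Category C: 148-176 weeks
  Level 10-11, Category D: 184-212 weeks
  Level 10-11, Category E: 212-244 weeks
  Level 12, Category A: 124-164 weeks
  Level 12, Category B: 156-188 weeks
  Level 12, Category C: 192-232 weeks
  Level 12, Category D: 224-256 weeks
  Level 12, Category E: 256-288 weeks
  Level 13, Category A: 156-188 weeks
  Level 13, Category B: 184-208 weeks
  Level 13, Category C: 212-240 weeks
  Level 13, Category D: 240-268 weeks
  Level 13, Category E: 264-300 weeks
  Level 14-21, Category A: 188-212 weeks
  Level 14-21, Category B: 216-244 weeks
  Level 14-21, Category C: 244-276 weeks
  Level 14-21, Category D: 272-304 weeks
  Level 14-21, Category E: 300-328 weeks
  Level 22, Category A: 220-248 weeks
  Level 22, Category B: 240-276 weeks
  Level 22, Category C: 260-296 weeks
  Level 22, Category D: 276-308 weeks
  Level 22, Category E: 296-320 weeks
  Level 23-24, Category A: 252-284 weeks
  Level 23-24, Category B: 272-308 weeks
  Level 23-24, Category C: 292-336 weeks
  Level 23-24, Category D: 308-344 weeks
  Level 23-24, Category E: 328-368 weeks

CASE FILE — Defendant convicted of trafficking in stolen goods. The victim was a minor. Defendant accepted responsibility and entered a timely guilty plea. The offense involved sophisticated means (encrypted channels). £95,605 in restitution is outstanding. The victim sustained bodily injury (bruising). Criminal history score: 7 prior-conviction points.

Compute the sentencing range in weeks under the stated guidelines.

Base offense level for trafficking in stolen goods: 8.
R1 applies (level before this adjustment is 8 < 12, so +1): 8 + 1 = 9.
R2 applies: 9 + 1 = 10.
R3 applies: 10 − 3 = 7.
R4 applies: 7 + 2 = 9.
R5 applies (level before this adjustment is 9 < 21, so +1): 9 + 1 = 10.
Final offense level: 10.
Criminal history: 7 prior points → Category B (4-8).
Level 10 falls in the 10-11 band.
Grid: Level 10-11 × Category B = 112-136 weeks.

112-136 weeks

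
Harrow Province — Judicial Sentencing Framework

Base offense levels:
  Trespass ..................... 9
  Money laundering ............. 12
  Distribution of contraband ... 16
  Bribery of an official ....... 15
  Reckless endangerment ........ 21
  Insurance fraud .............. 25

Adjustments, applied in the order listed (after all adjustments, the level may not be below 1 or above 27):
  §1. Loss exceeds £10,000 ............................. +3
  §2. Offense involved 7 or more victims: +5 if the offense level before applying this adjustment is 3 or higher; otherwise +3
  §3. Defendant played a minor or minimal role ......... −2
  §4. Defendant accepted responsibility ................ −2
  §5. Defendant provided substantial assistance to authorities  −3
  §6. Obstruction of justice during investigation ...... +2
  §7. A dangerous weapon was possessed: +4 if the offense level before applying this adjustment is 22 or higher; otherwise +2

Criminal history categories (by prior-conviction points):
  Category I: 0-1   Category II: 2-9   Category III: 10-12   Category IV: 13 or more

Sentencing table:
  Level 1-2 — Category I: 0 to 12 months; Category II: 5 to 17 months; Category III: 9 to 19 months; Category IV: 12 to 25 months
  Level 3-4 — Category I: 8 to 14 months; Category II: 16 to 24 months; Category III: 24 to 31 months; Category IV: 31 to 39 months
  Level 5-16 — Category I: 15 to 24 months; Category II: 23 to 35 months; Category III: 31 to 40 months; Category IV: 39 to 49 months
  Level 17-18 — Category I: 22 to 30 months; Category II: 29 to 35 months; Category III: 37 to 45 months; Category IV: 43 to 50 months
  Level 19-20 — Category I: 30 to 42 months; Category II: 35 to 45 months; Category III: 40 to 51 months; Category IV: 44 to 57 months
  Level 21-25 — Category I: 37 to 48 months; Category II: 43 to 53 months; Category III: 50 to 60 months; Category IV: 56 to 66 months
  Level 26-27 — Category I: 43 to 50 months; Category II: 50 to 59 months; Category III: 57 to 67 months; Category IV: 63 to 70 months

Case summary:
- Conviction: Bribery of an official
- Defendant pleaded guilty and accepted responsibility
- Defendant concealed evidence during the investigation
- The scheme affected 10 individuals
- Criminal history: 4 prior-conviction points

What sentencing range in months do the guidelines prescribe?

Base offense level for bribery of an official: 15.
§1 does not apply.
§2 applies (level before this adjustment is 15 ≥ 3, so +5): 15 + 5 = 20.
§3 does not apply.
§4 applies: 20 − 2 = 18.
§6 applies: 18 + 2 = 20.
Final offense level: 20.
Criminal history: 4 prior points → Category II (2-9).
Level 20 falls in the 19-20 band.
Grid: Level 19-20 × Category II = 35-45 months.

35-45 months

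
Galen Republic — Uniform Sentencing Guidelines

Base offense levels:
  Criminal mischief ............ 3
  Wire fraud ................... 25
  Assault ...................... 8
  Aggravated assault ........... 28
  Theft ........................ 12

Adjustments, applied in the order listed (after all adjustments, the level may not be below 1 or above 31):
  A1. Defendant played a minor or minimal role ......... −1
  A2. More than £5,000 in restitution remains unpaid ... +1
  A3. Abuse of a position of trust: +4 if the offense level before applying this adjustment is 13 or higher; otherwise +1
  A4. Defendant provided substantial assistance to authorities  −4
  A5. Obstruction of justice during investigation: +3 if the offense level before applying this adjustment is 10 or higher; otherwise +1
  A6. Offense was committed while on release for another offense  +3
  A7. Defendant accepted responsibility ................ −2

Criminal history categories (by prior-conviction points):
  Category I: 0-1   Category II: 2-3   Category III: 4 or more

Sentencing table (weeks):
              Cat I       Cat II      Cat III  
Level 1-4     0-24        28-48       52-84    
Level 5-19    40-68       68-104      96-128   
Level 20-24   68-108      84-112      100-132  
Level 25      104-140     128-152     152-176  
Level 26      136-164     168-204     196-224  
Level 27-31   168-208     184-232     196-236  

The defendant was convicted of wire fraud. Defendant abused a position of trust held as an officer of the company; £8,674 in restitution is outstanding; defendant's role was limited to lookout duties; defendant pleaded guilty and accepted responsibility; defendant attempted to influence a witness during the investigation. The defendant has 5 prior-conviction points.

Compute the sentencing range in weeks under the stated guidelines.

196-236 weeks

Base offense level for wire fraud: 25.
A1 applies: 25 − 1 = 24.
A2 applies: 24 + 1 = 25.
A3 applies (level before this adjustment is 25 ≥ 13, so +4): 25 + 4 = 29.
A5 applies (level before this adjustment is 29 ≥ 10, so +3): 29 + 3 = 32.
A7 applies: 32 − 2 = 30.
Final offense level: 30.
Criminal history: 5 prior points → Category III (4+).
Level 30 falls in the 27-31 band.
Grid: Level 27-31 × Category III = 196-236 weeks.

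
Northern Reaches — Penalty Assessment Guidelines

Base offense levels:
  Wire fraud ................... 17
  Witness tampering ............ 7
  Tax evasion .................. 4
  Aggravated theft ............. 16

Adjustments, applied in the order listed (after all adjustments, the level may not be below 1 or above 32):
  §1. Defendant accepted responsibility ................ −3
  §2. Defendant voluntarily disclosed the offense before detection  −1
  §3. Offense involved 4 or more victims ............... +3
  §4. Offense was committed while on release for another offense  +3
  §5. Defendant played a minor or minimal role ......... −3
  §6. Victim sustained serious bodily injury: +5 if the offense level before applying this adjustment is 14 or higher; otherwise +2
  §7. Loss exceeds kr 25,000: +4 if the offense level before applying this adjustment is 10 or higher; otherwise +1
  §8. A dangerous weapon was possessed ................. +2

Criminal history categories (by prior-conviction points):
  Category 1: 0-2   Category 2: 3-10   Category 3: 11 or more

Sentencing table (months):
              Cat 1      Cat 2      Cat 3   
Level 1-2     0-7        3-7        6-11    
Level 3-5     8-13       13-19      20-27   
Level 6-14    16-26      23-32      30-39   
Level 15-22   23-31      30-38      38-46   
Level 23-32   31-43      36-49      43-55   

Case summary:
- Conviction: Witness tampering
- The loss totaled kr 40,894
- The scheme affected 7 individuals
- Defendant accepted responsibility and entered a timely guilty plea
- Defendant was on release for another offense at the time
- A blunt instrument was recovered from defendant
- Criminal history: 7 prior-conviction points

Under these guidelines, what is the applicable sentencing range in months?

Base offense level for witness tampering: 7.
§1 applies: 7 − 3 = 4.
§2 does not apply.
§3 applies: 4 + 3 = 7.
§4 applies: 7 + 3 = 10.
§7 applies (level before this adjustment is 10 ≥ 10, so +4): 10 + 4 = 14.
§8 applies: 14 + 2 = 16.
Final offense level: 16.
Criminal history: 7 prior points → Category 2 (3-10).
Level 16 falls in the 15-22 band.
Grid: Level 15-22 × Category 2 = 30-38 months.

30-38 months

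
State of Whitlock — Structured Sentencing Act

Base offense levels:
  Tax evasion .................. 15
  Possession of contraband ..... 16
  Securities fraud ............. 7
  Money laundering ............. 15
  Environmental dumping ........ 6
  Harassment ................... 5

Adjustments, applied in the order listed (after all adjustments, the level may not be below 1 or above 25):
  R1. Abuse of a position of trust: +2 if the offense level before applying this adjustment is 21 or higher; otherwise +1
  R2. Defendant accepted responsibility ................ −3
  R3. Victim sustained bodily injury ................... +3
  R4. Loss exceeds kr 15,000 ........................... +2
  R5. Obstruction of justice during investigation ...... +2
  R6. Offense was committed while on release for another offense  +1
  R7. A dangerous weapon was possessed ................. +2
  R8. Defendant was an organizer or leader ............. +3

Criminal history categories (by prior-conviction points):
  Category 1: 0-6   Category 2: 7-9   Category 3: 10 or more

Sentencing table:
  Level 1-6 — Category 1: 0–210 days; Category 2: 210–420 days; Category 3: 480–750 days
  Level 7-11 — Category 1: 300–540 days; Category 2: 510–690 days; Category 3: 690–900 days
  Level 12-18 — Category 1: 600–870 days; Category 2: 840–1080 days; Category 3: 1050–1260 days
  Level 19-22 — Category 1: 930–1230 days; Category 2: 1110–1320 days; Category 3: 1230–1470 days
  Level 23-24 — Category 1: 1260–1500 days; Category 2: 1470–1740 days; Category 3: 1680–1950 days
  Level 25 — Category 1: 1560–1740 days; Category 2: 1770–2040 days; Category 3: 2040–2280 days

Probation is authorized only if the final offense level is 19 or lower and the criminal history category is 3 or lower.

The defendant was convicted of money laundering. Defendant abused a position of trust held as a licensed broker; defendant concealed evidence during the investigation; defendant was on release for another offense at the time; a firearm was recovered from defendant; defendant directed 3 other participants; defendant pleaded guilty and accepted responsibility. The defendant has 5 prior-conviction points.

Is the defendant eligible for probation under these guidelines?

No

Base offense level for money laundering: 15.
R1 applies (level before this adjustment is 15 < 21, so +1): 15 + 1 = 16.
R2 applies: 16 − 3 = 13.
R3 does not apply.
R4 does not apply.
R5 applies: 13 + 2 = 15.
R6 applies: 15 + 1 = 16.
R7 applies: 16 + 2 = 18.
R8 applies: 18 + 3 = 21.
Final offense level: 21.
Criminal history: 5 prior points → Category 1 (0-6).
Level 21 falls in the 19-22 band.
Grid: Level 19-22 × Category 1 = 930-1230 days.
Probation check: level 21 > 19 and category 1 ≤ 3 → not eligible.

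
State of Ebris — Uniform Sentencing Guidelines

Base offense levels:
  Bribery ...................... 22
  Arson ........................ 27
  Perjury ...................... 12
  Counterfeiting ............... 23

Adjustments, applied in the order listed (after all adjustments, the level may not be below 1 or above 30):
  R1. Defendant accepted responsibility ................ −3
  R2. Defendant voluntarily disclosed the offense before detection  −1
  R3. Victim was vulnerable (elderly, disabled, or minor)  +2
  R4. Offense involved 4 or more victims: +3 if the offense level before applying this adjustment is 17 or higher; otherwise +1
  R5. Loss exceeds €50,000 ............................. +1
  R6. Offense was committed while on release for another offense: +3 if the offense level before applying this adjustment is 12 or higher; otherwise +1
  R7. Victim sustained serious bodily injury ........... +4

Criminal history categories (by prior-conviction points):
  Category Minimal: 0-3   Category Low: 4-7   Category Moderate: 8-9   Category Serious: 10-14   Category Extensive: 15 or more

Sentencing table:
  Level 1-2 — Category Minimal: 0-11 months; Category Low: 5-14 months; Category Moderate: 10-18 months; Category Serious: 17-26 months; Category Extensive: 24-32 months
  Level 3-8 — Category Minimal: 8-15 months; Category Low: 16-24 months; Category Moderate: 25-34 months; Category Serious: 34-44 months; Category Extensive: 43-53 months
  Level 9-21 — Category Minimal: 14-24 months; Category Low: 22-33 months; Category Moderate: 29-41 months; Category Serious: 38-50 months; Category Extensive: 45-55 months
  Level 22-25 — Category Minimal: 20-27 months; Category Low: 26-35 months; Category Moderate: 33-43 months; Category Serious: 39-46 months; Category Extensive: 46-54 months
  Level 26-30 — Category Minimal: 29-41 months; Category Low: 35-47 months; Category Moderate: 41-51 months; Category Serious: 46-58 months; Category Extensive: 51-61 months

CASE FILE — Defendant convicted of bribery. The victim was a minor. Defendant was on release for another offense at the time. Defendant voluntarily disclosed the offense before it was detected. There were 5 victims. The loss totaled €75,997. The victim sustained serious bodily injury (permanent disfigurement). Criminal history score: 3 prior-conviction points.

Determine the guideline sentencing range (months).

29-41 months

Base offense level for bribery: 22.
R1 does not apply.
R2 applies: 22 − 1 = 21.
R3 applies: 21 + 2 = 23.
R4 applies (level before this adjustment is 23 ≥ 17, so +3): 23 + 3 = 26.
R5 applies: 26 + 1 = 27.
R6 applies (level before this adjustment is 27 ≥ 12, so +3): 27 + 3 = 30.
R7 applies: 30 + 4 = 34.
Level 34 exceeds the maximum of 30; capped at 30.
Final offense level: 30.
Criminal history: 3 prior points → Category Minimal (0-3).
Level 30 falls in the 26-30 band.
Grid: Level 26-30 × Category Minimal = 29-41 months.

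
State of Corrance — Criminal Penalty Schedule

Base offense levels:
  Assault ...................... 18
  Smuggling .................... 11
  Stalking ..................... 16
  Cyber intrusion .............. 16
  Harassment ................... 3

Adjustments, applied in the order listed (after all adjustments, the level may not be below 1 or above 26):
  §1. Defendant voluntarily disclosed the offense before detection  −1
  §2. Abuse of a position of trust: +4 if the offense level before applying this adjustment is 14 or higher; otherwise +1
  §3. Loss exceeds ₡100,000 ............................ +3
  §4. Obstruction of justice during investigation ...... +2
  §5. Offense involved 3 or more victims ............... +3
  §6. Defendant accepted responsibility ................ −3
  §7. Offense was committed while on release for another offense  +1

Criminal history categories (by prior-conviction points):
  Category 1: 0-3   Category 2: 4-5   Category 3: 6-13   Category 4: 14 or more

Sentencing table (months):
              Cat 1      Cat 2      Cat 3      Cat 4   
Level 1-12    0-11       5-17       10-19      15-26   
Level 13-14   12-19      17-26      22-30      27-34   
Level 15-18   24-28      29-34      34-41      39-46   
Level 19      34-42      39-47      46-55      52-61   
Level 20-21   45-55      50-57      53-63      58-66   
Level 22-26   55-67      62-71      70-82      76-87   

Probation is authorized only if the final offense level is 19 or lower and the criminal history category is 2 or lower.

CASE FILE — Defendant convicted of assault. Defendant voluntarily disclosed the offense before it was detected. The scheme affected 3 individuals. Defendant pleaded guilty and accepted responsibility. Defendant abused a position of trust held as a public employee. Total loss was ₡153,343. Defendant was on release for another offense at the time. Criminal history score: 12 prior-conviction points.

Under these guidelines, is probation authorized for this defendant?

No

Base offense level for assault: 18.
§1 applies: 18 − 1 = 17.
§2 applies (level before this adjustment is 17 ≥ 14, so +4): 17 + 4 = 21.
§3 applies: 21 + 3 = 24.
§5 applies: 24 + 3 = 27.
§6 applies: 27 − 3 = 24.
§7 applies: 24 + 1 = 25.
Final offense level: 25.
Criminal history: 12 prior points → Category 3 (6-13).
Level 25 falls in the 22-26 band.
Grid: Level 22-26 × Category 3 = 70-82 months.
Probation check: level 25 > 19 and category 3 > 2 → not eligible.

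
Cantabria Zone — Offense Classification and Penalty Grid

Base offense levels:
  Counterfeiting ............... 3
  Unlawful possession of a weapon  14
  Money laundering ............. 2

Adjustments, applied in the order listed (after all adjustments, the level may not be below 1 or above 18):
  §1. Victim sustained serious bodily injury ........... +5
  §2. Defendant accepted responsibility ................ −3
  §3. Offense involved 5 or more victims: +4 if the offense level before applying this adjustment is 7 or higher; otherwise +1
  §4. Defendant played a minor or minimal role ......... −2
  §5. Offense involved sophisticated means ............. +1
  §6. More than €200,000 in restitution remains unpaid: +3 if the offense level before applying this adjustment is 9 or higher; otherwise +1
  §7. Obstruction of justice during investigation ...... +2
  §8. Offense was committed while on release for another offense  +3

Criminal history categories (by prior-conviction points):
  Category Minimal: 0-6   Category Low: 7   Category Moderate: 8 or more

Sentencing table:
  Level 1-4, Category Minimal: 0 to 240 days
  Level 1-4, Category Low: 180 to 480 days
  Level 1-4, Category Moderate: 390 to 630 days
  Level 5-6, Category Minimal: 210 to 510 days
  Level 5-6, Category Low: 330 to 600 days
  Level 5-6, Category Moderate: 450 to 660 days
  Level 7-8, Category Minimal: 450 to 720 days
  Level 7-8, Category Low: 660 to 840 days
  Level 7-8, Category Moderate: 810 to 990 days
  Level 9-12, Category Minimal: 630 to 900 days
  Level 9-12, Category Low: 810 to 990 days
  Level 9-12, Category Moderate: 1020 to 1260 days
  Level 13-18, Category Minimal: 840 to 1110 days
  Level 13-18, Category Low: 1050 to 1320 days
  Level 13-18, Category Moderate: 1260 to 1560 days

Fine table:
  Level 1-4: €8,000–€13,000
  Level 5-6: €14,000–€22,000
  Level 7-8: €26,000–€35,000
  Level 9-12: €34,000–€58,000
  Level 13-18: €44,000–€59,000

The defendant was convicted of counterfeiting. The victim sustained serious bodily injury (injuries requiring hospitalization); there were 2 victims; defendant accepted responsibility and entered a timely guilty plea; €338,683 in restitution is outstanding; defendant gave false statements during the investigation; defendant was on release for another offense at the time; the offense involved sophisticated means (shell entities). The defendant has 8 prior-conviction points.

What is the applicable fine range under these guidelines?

Base offense level for counterfeiting: 3.
§1 applies: 3 + 5 = 8.
§2 applies: 8 − 3 = 5.
§5 applies: 5 + 1 = 6.
§6 applies (level before this adjustment is 6 < 9, so +1): 6 + 1 = 7.
§7 applies: 7 + 2 = 9.
§8 applies: 9 + 3 = 12.
Final offense level: 12.
Level 12 falls in the 9-12 band.
Fine table: Level 9-12 → €34,000–€58,000.

€34,000–€58,000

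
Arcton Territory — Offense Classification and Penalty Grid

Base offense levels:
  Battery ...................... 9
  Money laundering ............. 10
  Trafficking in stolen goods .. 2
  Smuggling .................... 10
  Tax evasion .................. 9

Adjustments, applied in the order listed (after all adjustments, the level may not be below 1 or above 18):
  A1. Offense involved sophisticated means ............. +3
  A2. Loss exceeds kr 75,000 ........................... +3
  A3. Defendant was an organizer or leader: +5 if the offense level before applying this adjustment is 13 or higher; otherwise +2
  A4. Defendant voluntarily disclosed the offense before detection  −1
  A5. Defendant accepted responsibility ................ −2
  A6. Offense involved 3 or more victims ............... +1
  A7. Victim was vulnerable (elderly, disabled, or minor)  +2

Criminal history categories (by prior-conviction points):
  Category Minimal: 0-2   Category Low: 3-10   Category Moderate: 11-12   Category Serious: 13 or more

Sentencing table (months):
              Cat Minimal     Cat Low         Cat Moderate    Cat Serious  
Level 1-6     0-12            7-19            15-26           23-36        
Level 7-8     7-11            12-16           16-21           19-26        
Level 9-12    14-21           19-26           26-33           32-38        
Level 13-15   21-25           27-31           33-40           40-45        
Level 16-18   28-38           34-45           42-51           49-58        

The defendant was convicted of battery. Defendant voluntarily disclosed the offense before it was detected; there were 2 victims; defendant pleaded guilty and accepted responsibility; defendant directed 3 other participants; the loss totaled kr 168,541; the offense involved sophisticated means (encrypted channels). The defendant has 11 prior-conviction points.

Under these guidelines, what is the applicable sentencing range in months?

42-51 months

Base offense level for battery: 9.
A1 applies: 9 + 3 = 12.
A2 applies: 12 + 3 = 15.
A3 applies (level before this adjustment is 15 ≥ 13, so +5): 15 + 5 = 20.
A4 applies: 20 − 1 = 19.
A5 applies: 19 − 2 = 17.
A6 does not apply.
A7 does not apply.
Final offense level: 17.
Criminal history: 11 prior points → Category Moderate (11-12).
Level 17 falls in the 16-18 band.
Grid: Level 16-18 × Category Moderate = 42-51 months.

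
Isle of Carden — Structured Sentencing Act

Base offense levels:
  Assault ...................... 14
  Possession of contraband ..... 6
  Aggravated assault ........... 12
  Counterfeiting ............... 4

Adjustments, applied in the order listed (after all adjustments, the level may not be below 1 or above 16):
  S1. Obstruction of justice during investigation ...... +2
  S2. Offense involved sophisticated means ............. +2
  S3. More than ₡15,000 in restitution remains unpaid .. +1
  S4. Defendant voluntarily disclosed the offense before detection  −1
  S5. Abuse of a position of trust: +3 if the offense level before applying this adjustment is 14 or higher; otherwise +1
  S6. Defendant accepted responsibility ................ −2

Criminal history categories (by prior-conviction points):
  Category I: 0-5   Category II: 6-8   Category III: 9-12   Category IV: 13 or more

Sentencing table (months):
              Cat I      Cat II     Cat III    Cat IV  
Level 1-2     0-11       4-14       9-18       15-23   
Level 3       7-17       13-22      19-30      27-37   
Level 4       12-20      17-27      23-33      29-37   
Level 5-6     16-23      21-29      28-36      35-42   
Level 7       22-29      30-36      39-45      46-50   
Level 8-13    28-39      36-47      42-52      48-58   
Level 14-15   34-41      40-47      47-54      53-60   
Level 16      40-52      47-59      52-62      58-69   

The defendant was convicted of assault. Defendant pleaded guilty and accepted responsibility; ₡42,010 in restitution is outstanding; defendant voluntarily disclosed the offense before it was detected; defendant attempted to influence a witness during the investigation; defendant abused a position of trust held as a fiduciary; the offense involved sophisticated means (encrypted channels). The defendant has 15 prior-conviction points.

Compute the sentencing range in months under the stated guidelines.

58-69 months

Base offense level for assault: 14.
S1 applies: 14 + 2 = 16.
S2 applies: 16 + 2 = 18.
S3 applies: 18 + 1 = 19.
S4 applies: 19 − 1 = 18.
S5 applies (level before this adjustment is 18 ≥ 14, so +3): 18 + 3 = 21.
S6 applies: 21 − 2 = 19.
Level 19 exceeds the maximum of 16; capped at 16.
Final offense level: 16.
Criminal history: 15 prior points → Category IV (13+).
Level 16 falls in the 16 band.
Grid: Level 16 × Category IV = 58-69 months.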